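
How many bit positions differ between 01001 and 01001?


XOR: 00000
Count of 1s: 0

0


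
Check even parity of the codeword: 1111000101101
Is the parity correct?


Number of 1s: 8

Yes, parity is correct (8 ones)


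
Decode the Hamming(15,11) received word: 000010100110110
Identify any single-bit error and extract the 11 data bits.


Syndrome = 0: no error detected

Data: 01010110110 (no errors)


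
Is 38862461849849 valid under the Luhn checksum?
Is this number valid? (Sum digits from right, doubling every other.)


Luhn sum = 84
84 mod 10 = 4

Invalid (Luhn sum mod 10 = 4)


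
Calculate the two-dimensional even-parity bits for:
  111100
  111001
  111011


Row parities: 001
Column parities: 111110

Row P: 001, Col P: 111110, Corner: 1


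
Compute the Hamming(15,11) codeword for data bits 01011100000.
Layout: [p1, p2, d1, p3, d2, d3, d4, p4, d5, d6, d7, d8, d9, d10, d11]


Parity bits: p1=1, p2=0, p3=0, p4=0

100010101100000


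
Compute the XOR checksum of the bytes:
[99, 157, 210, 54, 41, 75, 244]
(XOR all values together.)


XOR chain: 99 ^ 157 ^ 210 ^ 54 ^ 41 ^ 75 ^ 244 = 140

140


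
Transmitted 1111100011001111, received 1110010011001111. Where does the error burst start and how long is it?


XOR: 0001110000000000

Burst at position 3, length 3


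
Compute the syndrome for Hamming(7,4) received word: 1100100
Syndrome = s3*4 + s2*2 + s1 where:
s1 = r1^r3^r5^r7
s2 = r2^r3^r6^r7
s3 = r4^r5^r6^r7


s1=0, s2=1, s3=1

Syndrome = 6 (error at position 6)


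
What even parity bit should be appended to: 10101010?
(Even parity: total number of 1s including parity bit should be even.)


Number of 1s in data: 4
Parity bit: 0

0


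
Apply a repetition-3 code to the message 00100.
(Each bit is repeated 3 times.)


Each bit -> 3 copies

000000111000000


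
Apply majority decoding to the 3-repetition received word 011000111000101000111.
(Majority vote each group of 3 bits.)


Groups: 011, 000, 111, 000, 101, 000, 111
Majority votes: 1010101

1010101


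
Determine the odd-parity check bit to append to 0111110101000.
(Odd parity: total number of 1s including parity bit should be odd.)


Number of 1s in data: 7
Parity bit: 0

0


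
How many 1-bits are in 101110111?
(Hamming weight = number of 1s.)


Counting 1s in 101110111

7


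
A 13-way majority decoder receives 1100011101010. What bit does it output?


Ones: 7 out of 13
Threshold: 7

1 (7/13 voted 1)


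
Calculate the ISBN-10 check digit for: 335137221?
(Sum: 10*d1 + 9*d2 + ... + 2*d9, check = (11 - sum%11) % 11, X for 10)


Weighted sum: 173
173 mod 11 = 8

Check digit: 3


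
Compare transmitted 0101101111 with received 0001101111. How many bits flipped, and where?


XOR: 0100000000

1 error(s) at position(s): 1


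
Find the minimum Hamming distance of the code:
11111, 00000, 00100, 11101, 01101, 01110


Comparing all pairs, minimum distance: 1
Can detect 0 errors, correct 0 errors

1


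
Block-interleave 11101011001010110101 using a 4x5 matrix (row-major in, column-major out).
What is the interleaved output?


Matrix:
  11101
  01100
  10101
  10101
Read columns: 10111100111100001011

10111100111100001011


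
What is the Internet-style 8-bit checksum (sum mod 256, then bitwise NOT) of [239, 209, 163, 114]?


Sum = 725 mod 256 = 213
Complement = 42

42


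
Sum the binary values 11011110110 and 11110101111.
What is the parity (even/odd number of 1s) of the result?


11011110110 = 1782
11110101111 = 1967
Sum = 3749 = 111010100101
1s count = 7

odd parity (7 ones in 111010100101)


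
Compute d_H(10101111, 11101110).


XOR: 01000001
Count of 1s: 2

2


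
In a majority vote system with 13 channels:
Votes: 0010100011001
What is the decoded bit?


Ones: 5 out of 13
Threshold: 7

0 (5/13 voted 1)


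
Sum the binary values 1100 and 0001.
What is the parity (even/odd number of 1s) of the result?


1100 = 12
0001 = 1
Sum = 13 = 1101
1s count = 3

odd parity (3 ones in 1101)


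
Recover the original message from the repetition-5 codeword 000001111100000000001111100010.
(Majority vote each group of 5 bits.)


Groups: 00000, 11111, 00000, 00000, 11111, 00010
Majority votes: 010010

010010


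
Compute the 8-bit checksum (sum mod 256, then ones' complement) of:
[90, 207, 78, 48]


Sum = 423 mod 256 = 167
Complement = 88

88


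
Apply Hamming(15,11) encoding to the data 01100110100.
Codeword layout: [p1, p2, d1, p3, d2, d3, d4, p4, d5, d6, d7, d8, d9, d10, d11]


Parity bits: p1=1, p2=1, p3=1, p4=1

110111010110100


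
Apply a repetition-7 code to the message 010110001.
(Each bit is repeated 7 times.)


Each bit -> 7 copies

000000011111110000000111111111111110000000000000000000001111111


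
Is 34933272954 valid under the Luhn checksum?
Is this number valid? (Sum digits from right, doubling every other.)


Luhn sum = 58
58 mod 10 = 8

Invalid (Luhn sum mod 10 = 8)


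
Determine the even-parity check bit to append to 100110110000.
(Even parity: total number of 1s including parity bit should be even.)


Number of 1s in data: 5
Parity bit: 1

1


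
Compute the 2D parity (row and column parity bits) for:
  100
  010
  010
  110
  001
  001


Row parities: 111011
Column parities: 010

Row P: 111011, Col P: 010, Corner: 1


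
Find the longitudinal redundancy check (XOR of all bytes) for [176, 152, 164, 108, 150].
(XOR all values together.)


XOR chain: 176 ^ 152 ^ 164 ^ 108 ^ 150 = 118

118


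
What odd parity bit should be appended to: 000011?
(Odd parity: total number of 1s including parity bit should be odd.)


Number of 1s in data: 2
Parity bit: 1

1


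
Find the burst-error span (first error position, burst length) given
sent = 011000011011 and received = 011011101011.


XOR: 000011110000

Burst at position 4, length 4


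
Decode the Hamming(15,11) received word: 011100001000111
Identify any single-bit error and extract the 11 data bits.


Syndrome = 0: no error detected

Data: 10001000111 (no errors)


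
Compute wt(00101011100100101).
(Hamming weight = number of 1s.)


Counting 1s in 00101011100100101

8


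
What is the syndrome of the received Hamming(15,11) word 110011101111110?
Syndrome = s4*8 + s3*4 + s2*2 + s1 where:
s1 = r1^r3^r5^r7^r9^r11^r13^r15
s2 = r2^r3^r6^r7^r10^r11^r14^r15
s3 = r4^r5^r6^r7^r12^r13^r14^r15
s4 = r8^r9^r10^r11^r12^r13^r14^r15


s1=0, s2=0, s3=0, s4=0

Syndrome = 0 (no error)


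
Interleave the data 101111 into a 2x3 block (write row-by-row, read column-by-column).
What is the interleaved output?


Matrix:
  101
  111
Read columns: 110111

110111


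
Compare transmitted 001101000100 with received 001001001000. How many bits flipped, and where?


XOR: 000100001100

3 error(s) at position(s): 3, 8, 9


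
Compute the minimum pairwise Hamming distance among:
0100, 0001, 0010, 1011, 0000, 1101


Comparing all pairs, minimum distance: 1
Can detect 0 errors, correct 0 errors

1


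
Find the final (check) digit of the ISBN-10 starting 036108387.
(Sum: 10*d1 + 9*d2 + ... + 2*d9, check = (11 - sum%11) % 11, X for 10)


Weighted sum: 172
172 mod 11 = 7

Check digit: 4


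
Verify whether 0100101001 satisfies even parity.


Number of 1s: 4

Yes, parity is correct (4 ones)


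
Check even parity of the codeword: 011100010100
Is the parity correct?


Number of 1s: 5

No, parity error (5 ones)


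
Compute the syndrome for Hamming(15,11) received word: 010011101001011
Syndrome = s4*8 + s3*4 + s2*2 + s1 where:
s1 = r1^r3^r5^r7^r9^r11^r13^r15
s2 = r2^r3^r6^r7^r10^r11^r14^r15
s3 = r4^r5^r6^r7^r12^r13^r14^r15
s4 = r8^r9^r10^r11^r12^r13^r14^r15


s1=0, s2=1, s3=0, s4=0

Syndrome = 2 (error at position 2)


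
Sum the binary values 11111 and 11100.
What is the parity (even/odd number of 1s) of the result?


11111 = 31
11100 = 28
Sum = 59 = 111011
1s count = 5

odd parity (5 ones in 111011)


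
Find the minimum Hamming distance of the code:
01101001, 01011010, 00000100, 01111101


Comparing all pairs, minimum distance: 2
Can detect 1 errors, correct 0 errors

2


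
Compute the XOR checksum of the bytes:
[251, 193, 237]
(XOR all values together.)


XOR chain: 251 ^ 193 ^ 237 = 215

215


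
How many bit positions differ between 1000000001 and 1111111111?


XOR: 0111111110
Count of 1s: 8

8


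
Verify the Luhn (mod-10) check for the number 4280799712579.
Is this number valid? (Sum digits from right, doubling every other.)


Luhn sum = 70
70 mod 10 = 0

Valid (Luhn sum mod 10 = 0)


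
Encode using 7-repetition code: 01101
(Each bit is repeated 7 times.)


Each bit -> 7 copies

00000001111111111111100000001111111


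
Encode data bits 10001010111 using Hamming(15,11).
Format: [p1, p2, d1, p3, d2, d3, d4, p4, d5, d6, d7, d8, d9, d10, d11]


Parity bits: p1=1, p2=0, p3=1, p4=1

101100011010111


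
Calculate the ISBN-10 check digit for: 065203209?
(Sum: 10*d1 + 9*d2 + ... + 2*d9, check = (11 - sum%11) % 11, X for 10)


Weighted sum: 149
149 mod 11 = 6

Check digit: 5


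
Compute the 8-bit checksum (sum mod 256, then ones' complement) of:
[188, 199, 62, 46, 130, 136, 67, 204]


Sum = 1032 mod 256 = 8
Complement = 247

247


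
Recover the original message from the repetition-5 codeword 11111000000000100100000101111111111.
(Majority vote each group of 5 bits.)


Groups: 11111, 00000, 00001, 00100, 00010, 11111, 11111
Majority votes: 1000011

1000011


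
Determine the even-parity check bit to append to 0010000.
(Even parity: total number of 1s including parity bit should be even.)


Number of 1s in data: 1
Parity bit: 1

1


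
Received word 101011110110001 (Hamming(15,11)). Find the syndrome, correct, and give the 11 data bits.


Syndrome = 0: no error detected

Data: 11110110001 (no errors)


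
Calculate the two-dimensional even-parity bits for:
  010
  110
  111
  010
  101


Row parities: 10110
Column parities: 100

Row P: 10110, Col P: 100, Corner: 1


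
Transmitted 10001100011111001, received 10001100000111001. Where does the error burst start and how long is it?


XOR: 00000000011000000

Burst at position 9, length 2


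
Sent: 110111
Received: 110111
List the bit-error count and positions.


XOR: 000000

0 errors (received matches sent)


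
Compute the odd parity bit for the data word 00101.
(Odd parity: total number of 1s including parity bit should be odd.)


Number of 1s in data: 2
Parity bit: 1

1


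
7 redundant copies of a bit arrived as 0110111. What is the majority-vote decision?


Ones: 5 out of 7
Threshold: 4

1 (5/7 voted 1)


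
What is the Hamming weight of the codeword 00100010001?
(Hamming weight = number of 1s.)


Counting 1s in 00100010001

3


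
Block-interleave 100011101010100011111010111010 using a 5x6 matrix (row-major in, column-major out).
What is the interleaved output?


Matrix:
  100011
  101010
  100011
  111010
  111010
Read columns: 111110001101011000001111110100

111110001101011000001111110100


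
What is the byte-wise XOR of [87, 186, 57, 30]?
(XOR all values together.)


XOR chain: 87 ^ 186 ^ 57 ^ 30 = 202

202


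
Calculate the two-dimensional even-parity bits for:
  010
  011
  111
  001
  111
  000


Row parities: 101110
Column parities: 000

Row P: 101110, Col P: 000, Corner: 0


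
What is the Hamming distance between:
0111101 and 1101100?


XOR: 1010001
Count of 1s: 3

3


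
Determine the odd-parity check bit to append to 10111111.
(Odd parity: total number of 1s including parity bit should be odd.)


Number of 1s in data: 7
Parity bit: 0

0


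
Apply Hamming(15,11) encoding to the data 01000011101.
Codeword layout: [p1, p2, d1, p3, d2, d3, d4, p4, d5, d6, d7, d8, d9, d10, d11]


Parity bits: p1=0, p2=0, p3=0, p4=0

000010000011101


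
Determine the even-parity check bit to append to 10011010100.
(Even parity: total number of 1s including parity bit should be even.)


Number of 1s in data: 5
Parity bit: 1

1


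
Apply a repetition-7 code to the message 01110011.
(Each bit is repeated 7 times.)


Each bit -> 7 copies

00000001111111111111111111110000000000000011111111111111


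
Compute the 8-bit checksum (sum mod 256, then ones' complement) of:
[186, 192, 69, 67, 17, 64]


Sum = 595 mod 256 = 83
Complement = 172

172


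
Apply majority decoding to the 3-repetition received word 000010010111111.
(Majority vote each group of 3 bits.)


Groups: 000, 010, 010, 111, 111
Majority votes: 00011

00011


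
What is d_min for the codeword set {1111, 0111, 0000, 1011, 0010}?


Comparing all pairs, minimum distance: 1
Can detect 0 errors, correct 0 errors

1


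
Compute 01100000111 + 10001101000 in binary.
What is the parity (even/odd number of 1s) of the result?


01100000111 = 775
10001101000 = 1128
Sum = 1903 = 11101101111
1s count = 9

odd parity (9 ones in 11101101111)


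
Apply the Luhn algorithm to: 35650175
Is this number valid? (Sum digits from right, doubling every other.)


Luhn sum = 30
30 mod 10 = 0

Valid (Luhn sum mod 10 = 0)


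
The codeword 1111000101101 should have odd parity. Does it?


Number of 1s: 8

No, parity error (8 ones)


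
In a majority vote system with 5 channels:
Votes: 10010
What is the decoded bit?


Ones: 2 out of 5
Threshold: 3

0 (2/5 voted 1)


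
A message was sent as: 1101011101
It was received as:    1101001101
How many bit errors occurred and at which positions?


XOR: 0000010000

1 error(s) at position(s): 5


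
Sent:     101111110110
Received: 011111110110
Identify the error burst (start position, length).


XOR: 110000000000

Burst at position 0, length 2


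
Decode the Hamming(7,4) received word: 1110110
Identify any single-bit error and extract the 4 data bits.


Syndrome = 3: error at position 3

Data: 0110 (corrected bit 3)


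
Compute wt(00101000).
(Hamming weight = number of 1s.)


Counting 1s in 00101000

2


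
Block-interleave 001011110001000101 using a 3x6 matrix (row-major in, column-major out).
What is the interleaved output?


Matrix:
  001011
  110001
  000101
Read columns: 010010100001100111

010010100001100111


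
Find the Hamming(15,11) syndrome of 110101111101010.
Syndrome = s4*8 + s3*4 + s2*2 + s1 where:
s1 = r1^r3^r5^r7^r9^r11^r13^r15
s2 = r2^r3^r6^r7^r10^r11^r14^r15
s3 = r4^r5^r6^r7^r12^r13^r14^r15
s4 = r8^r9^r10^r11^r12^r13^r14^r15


s1=1, s2=1, s3=1, s4=1

Syndrome = 15 (error at position 15)


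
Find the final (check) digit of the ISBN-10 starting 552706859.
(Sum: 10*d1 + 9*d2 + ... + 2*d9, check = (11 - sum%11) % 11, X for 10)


Weighted sum: 255
255 mod 11 = 2

Check digit: 9


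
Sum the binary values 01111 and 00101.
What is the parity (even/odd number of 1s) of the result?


01111 = 15
00101 = 5
Sum = 20 = 10100
1s count = 2

even parity (2 ones in 10100)


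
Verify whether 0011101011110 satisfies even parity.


Number of 1s: 8

Yes, parity is correct (8 ones)


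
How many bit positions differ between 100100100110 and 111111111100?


XOR: 011011011010
Count of 1s: 7

7


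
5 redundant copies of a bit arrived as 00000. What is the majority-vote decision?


Ones: 0 out of 5
Threshold: 3

0 (0/5 voted 1)


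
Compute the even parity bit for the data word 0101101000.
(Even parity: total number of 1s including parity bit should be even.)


Number of 1s in data: 4
Parity bit: 0

0


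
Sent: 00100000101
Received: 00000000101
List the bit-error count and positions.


XOR: 00100000000

1 error(s) at position(s): 2


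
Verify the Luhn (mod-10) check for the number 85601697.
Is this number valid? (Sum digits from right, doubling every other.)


Luhn sum = 39
39 mod 10 = 9

Invalid (Luhn sum mod 10 = 9)


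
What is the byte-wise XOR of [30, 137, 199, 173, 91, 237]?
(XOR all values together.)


XOR chain: 30 ^ 137 ^ 199 ^ 173 ^ 91 ^ 237 = 75

75


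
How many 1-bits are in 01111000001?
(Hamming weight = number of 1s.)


Counting 1s in 01111000001

5


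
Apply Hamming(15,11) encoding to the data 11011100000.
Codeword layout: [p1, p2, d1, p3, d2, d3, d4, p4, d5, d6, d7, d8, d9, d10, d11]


Parity bits: p1=0, p2=1, p3=0, p4=0

011010101100000


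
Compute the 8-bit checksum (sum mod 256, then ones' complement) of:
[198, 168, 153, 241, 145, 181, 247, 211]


Sum = 1544 mod 256 = 8
Complement = 247

247


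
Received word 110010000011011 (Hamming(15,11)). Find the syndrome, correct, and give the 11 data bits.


Syndrome = 0: no error detected

Data: 01000011011 (no errors)


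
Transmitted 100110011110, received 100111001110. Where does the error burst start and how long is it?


XOR: 000001010000

Burst at position 5, length 3


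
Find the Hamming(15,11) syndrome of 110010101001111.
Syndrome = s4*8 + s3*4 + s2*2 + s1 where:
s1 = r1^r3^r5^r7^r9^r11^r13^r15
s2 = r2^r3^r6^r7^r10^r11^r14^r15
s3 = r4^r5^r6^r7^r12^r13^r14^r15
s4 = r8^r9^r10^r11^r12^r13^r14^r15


s1=0, s2=0, s3=0, s4=1

Syndrome = 8 (error at position 8)


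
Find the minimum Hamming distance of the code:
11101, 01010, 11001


Comparing all pairs, minimum distance: 1
Can detect 0 errors, correct 0 errors

1


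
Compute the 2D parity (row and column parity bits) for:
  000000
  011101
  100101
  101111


Row parities: 0011
Column parities: 010111

Row P: 0011, Col P: 010111, Corner: 0


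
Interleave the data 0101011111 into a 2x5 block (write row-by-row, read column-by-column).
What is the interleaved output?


Matrix:
  01010
  11111
Read columns: 0111011101

0111011101


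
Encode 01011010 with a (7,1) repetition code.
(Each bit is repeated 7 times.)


Each bit -> 7 copies

00000001111111000000011111111111111000000011111110000000


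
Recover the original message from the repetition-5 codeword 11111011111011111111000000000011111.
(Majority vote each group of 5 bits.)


Groups: 11111, 01111, 10111, 11111, 00000, 00000, 11111
Majority votes: 1111001

1111001


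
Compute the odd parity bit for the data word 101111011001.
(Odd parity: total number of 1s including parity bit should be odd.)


Number of 1s in data: 8
Parity bit: 1

1


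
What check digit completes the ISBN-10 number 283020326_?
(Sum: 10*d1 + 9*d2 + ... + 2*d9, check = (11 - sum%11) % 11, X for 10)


Weighted sum: 158
158 mod 11 = 4

Check digit: 7


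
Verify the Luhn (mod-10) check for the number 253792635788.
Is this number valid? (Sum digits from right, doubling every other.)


Luhn sum = 62
62 mod 10 = 2

Invalid (Luhn sum mod 10 = 2)


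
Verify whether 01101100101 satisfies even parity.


Number of 1s: 6

Yes, parity is correct (6 ones)


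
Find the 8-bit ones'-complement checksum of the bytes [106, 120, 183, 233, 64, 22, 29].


Sum = 757 mod 256 = 245
Complement = 10

10


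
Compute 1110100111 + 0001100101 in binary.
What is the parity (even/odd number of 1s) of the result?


1110100111 = 935
0001100101 = 101
Sum = 1036 = 10000001100
1s count = 3

odd parity (3 ones in 10000001100)


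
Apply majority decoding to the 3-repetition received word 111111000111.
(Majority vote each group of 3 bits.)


Groups: 111, 111, 000, 111
Majority votes: 1101

1101


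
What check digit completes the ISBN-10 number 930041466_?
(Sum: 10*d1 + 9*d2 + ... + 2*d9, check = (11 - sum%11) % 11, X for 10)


Weighted sum: 192
192 mod 11 = 5

Check digit: 6


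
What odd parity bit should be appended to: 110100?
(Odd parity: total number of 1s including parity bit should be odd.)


Number of 1s in data: 3
Parity bit: 0

0


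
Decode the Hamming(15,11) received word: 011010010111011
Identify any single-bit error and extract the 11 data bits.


Syndrome = 0: no error detected

Data: 11000111011 (no errors)


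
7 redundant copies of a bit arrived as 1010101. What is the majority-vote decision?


Ones: 4 out of 7
Threshold: 4

1 (4/7 voted 1)


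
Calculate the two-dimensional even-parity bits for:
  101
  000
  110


Row parities: 000
Column parities: 011

Row P: 000, Col P: 011, Corner: 0


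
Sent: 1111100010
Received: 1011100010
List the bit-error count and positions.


XOR: 0100000000

1 error(s) at position(s): 1


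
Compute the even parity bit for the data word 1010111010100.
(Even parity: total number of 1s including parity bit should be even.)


Number of 1s in data: 7
Parity bit: 1

1


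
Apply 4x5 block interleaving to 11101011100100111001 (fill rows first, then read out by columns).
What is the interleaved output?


Matrix:
  11101
  01110
  01001
  11001
Read columns: 10011111110001001011

10011111110001001011


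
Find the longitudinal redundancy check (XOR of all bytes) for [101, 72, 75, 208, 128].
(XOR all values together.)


XOR chain: 101 ^ 72 ^ 75 ^ 208 ^ 128 = 54

54


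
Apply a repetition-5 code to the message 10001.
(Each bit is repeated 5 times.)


Each bit -> 5 copies

1111100000000000000011111


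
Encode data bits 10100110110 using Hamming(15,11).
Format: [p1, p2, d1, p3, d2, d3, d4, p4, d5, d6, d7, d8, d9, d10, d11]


Parity bits: p1=1, p2=1, p3=1, p4=0

111101000110110


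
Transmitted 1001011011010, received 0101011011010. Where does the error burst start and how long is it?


XOR: 1100000000000

Burst at position 0, length 2


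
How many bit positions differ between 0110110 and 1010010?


XOR: 1100100
Count of 1s: 3

3


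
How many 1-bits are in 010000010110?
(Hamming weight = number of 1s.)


Counting 1s in 010000010110

4


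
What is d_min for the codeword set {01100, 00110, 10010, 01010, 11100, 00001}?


Comparing all pairs, minimum distance: 1
Can detect 0 errors, correct 0 errors

1


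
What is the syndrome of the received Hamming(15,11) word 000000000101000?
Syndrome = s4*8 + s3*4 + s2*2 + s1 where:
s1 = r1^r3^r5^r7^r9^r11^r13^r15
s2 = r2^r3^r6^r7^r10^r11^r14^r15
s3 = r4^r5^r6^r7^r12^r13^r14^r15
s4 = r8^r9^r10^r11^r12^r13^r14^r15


s1=0, s2=1, s3=1, s4=0

Syndrome = 6 (error at position 6)


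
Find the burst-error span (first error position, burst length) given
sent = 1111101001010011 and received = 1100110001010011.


XOR: 0011011000000000

Burst at position 2, length 5


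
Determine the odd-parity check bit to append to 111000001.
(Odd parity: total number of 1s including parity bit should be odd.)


Number of 1s in data: 4
Parity bit: 1

1


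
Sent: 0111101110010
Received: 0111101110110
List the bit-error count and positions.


XOR: 0000000000100

1 error(s) at position(s): 10


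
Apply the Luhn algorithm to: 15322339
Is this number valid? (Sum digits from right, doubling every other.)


Luhn sum = 37
37 mod 10 = 7

Invalid (Luhn sum mod 10 = 7)


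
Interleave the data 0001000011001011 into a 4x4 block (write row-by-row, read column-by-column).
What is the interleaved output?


Matrix:
  0001
  0000
  1100
  1011
Read columns: 0011001000011001

0011001000011001


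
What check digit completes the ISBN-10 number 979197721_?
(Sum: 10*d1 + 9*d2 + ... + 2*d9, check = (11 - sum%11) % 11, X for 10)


Weighted sum: 357
357 mod 11 = 5

Check digit: 6


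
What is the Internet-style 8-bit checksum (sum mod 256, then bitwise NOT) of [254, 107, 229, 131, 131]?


Sum = 852 mod 256 = 84
Complement = 171

171


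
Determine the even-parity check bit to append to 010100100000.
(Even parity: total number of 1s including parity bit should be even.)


Number of 1s in data: 3
Parity bit: 1

1


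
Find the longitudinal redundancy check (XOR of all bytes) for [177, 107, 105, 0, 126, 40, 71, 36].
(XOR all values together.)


XOR chain: 177 ^ 107 ^ 105 ^ 0 ^ 126 ^ 40 ^ 71 ^ 36 = 134

134


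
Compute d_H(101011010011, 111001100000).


XOR: 010010110011
Count of 1s: 6

6


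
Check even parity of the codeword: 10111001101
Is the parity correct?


Number of 1s: 7

No, parity error (7 ones)


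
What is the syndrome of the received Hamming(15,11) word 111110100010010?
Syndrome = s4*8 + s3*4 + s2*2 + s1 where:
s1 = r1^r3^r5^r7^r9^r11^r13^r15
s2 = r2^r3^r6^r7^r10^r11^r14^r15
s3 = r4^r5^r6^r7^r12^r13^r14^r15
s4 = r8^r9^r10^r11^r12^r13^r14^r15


s1=1, s2=1, s3=0, s4=0

Syndrome = 3 (error at position 3)


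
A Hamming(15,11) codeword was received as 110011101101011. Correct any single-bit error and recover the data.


Syndrome = 9: error at position 9

Data: 01110101011 (corrected bit 9)


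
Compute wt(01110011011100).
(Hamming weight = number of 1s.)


Counting 1s in 01110011011100

8


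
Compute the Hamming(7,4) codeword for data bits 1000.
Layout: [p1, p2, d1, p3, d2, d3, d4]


Parity bits: p1=1, p2=1, p3=0

1110000


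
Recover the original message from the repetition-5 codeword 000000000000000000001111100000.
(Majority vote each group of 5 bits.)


Groups: 00000, 00000, 00000, 00000, 11111, 00000
Majority votes: 000010

000010


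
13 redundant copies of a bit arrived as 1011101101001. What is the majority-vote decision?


Ones: 8 out of 13
Threshold: 7

1 (8/13 voted 1)


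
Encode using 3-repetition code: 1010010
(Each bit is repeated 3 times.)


Each bit -> 3 copies

111000111000000111000


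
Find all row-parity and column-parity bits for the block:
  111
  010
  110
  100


Row parities: 1101
Column parities: 111

Row P: 1101, Col P: 111, Corner: 1


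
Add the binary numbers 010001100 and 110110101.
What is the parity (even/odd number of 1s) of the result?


010001100 = 140
110110101 = 437
Sum = 577 = 1001000001
1s count = 3

odd parity (3 ones in 1001000001)


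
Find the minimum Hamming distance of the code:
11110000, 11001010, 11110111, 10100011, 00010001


Comparing all pairs, minimum distance: 3
Can detect 2 errors, correct 1 errors

3


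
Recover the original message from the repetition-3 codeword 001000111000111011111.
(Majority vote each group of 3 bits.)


Groups: 001, 000, 111, 000, 111, 011, 111
Majority votes: 0010111

0010111


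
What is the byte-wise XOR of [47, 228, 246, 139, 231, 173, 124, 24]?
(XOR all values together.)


XOR chain: 47 ^ 228 ^ 246 ^ 139 ^ 231 ^ 173 ^ 124 ^ 24 = 152

152


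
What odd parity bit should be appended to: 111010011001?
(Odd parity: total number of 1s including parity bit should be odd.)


Number of 1s in data: 7
Parity bit: 0

0


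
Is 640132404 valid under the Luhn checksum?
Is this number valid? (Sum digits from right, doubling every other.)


Luhn sum = 31
31 mod 10 = 1

Invalid (Luhn sum mod 10 = 1)


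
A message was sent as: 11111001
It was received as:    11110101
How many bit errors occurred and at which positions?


XOR: 00001100

2 error(s) at position(s): 4, 5


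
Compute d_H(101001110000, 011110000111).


XOR: 110111110111
Count of 1s: 10

10


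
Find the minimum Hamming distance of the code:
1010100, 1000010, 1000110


Comparing all pairs, minimum distance: 1
Can detect 0 errors, correct 0 errors

1


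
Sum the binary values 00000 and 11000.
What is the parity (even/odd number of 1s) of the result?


00000 = 0
11000 = 24
Sum = 24 = 11000
1s count = 2

even parity (2 ones in 11000)


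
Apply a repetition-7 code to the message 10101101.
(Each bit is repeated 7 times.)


Each bit -> 7 copies

11111110000000111111100000001111111111111100000001111111


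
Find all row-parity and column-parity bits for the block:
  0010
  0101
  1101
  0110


Row parities: 1010
Column parities: 1100

Row P: 1010, Col P: 1100, Corner: 0


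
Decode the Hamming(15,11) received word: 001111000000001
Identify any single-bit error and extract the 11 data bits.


Syndrome = 11: error at position 11

Data: 11100010001 (corrected bit 11)


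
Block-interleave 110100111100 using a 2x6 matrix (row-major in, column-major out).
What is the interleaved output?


Matrix:
  110100
  111100
Read columns: 111101110000

111101110000


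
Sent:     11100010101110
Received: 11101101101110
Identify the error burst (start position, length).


XOR: 00001111000000

Burst at position 4, length 4


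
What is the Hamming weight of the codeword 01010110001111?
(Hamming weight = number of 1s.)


Counting 1s in 01010110001111

8


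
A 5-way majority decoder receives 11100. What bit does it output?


Ones: 3 out of 5
Threshold: 3

1 (3/5 voted 1)


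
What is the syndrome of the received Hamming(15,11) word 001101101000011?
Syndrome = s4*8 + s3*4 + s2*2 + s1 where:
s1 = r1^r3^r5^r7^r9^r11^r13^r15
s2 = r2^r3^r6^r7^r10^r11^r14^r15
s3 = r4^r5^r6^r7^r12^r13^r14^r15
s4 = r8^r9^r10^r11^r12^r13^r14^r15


s1=0, s2=1, s3=1, s4=1

Syndrome = 14 (error at position 14)


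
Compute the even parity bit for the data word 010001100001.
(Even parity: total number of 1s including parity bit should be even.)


Number of 1s in data: 4
Parity bit: 0

0


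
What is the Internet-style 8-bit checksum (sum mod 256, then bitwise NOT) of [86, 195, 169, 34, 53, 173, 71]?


Sum = 781 mod 256 = 13
Complement = 242

242


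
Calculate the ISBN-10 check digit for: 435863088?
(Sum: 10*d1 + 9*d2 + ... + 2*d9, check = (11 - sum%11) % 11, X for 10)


Weighted sum: 254
254 mod 11 = 1

Check digit: X


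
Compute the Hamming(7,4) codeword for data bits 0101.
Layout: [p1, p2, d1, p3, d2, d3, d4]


Parity bits: p1=0, p2=1, p3=0

0100101


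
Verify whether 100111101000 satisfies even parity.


Number of 1s: 6

Yes, parity is correct (6 ones)


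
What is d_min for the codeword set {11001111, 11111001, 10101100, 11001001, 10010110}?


Comparing all pairs, minimum distance: 2
Can detect 1 errors, correct 0 errors

2


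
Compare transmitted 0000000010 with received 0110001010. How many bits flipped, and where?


XOR: 0110001000

3 error(s) at position(s): 1, 2, 6


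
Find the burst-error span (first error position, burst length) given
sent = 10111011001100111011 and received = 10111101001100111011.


XOR: 00000110000000000000

Burst at position 5, length 2


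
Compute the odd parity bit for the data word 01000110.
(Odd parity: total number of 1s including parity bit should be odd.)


Number of 1s in data: 3
Parity bit: 0

0


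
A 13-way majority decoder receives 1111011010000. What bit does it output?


Ones: 7 out of 13
Threshold: 7

1 (7/13 voted 1)


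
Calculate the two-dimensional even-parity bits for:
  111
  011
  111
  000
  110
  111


Row parities: 101001
Column parities: 010

Row P: 101001, Col P: 010, Corner: 1


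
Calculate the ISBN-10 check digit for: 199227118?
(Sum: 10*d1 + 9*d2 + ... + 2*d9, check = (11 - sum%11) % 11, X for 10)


Weighted sum: 247
247 mod 11 = 5

Check digit: 6


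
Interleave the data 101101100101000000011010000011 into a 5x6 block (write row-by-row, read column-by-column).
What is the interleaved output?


Matrix:
  101101
  100101
  000000
  011010
  000011
Read columns: 110000001010010110000001111001

110000001010010110000001111001


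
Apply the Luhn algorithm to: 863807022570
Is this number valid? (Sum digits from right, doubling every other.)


Luhn sum = 50
50 mod 10 = 0

Valid (Luhn sum mod 10 = 0)


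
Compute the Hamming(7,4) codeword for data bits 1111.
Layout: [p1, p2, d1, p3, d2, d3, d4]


Parity bits: p1=1, p2=1, p3=1

1111111


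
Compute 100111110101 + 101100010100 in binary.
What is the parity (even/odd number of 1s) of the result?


100111110101 = 2549
101100010100 = 2836
Sum = 5385 = 1010100001001
1s count = 5

odd parity (5 ones in 1010100001001)


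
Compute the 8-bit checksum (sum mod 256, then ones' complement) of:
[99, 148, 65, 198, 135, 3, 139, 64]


Sum = 851 mod 256 = 83
Complement = 172

172


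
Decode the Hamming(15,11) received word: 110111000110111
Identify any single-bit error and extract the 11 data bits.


Syndrome = 9: error at position 9

Data: 01101110111 (corrected bit 9)


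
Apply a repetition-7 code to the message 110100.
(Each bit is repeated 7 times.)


Each bit -> 7 copies

111111111111110000000111111100000000000000


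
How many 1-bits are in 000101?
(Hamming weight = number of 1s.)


Counting 1s in 000101

2


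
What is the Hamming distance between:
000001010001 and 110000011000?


XOR: 110001001001
Count of 1s: 5

5


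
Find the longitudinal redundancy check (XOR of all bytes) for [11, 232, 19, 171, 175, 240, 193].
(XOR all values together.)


XOR chain: 11 ^ 232 ^ 19 ^ 171 ^ 175 ^ 240 ^ 193 = 197

197


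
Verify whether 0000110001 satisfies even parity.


Number of 1s: 3

No, parity error (3 ones)


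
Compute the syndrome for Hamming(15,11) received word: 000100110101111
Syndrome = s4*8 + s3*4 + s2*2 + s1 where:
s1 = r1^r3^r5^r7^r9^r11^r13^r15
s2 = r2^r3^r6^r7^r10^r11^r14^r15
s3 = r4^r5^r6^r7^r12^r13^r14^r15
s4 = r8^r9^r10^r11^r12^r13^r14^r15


s1=1, s2=0, s3=0, s4=0

Syndrome = 1 (error at position 1)


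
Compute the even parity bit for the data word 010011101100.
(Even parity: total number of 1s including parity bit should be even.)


Number of 1s in data: 6
Parity bit: 0

0


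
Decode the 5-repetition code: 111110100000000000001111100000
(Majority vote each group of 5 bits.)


Groups: 11111, 01000, 00000, 00000, 11111, 00000
Majority votes: 100010

100010


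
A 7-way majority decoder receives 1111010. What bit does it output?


Ones: 5 out of 7
Threshold: 4

1 (5/7 voted 1)


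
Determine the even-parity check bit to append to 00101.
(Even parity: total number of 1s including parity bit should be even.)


Number of 1s in data: 2
Parity bit: 0

0


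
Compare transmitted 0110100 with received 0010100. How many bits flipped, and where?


XOR: 0100000

1 error(s) at position(s): 1


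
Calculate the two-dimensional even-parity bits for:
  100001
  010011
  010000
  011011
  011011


Row parities: 01100
Column parities: 100010

Row P: 01100, Col P: 100010, Corner: 0


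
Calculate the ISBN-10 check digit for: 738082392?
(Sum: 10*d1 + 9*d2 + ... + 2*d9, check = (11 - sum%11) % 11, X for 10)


Weighted sum: 262
262 mod 11 = 9

Check digit: 2


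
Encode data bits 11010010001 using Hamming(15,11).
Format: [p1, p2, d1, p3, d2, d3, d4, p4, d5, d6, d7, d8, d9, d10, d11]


Parity bits: p1=1, p2=0, p3=1, p4=0

101110100010001


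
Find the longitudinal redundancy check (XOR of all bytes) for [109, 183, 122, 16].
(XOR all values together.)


XOR chain: 109 ^ 183 ^ 122 ^ 16 = 176

176


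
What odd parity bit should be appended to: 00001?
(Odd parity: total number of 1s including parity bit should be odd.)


Number of 1s in data: 1
Parity bit: 0

0


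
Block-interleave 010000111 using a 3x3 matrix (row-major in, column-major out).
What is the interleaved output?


Matrix:
  010
  000
  111
Read columns: 001101001

001101001


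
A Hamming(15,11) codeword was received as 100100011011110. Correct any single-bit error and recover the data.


Syndrome = 0: no error detected

Data: 00001011110 (no errors)


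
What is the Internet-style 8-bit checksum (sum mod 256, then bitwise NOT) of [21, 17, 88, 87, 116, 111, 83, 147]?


Sum = 670 mod 256 = 158
Complement = 97

97


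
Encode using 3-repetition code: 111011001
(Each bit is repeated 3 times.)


Each bit -> 3 copies

111111111000111111000000111


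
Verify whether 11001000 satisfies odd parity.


Number of 1s: 3

Yes, parity is correct (3 ones)


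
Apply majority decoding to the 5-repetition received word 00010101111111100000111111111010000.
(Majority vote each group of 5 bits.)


Groups: 00010, 10111, 11111, 00000, 11111, 11110, 10000
Majority votes: 0110110

0110110


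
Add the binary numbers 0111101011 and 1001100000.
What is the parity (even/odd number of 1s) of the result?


0111101011 = 491
1001100000 = 608
Sum = 1099 = 10001001011
1s count = 5

odd parity (5 ones in 10001001011)


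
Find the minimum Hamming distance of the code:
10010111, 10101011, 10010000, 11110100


Comparing all pairs, minimum distance: 3
Can detect 2 errors, correct 1 errors

3


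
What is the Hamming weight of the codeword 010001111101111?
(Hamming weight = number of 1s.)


Counting 1s in 010001111101111

10


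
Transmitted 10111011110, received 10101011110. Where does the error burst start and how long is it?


XOR: 00010000000

Burst at position 3, length 1


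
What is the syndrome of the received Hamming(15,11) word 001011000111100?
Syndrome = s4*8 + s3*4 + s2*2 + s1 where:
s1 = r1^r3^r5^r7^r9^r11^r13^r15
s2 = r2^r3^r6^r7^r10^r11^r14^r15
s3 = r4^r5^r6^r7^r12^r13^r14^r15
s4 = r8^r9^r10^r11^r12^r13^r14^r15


s1=0, s2=0, s3=0, s4=0

Syndrome = 0 (no error)


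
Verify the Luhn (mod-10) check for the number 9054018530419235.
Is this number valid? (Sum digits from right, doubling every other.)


Luhn sum = 64
64 mod 10 = 4

Invalid (Luhn sum mod 10 = 4)


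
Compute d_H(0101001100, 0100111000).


XOR: 0001110100
Count of 1s: 4

4


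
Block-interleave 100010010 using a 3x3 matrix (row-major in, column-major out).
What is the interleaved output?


Matrix:
  100
  010
  010
Read columns: 100011000

100011000


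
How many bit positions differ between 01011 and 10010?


XOR: 11001
Count of 1s: 3

3


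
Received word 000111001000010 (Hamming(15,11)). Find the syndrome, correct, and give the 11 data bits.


Syndrome = 0: no error detected

Data: 01101000010 (no errors)


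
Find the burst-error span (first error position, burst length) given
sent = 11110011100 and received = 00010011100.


XOR: 11100000000

Burst at position 0, length 3


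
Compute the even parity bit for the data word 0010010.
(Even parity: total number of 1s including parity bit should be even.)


Number of 1s in data: 2
Parity bit: 0

0


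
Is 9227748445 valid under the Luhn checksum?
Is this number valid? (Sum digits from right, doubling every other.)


Luhn sum = 55
55 mod 10 = 5

Invalid (Luhn sum mod 10 = 5)


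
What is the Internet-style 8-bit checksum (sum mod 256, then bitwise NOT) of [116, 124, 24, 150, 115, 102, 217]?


Sum = 848 mod 256 = 80
Complement = 175

175


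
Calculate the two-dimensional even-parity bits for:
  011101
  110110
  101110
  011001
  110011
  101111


Row parities: 000101
Column parities: 000000

Row P: 000101, Col P: 000000, Corner: 0


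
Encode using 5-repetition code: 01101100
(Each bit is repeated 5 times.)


Each bit -> 5 copies

0000011111111110000011111111110000000000


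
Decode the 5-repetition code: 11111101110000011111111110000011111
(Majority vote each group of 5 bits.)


Groups: 11111, 10111, 00000, 11111, 11111, 00000, 11111
Majority votes: 1101101

1101101


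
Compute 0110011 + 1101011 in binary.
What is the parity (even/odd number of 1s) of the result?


0110011 = 51
1101011 = 107
Sum = 158 = 10011110
1s count = 5

odd parity (5 ones in 10011110)


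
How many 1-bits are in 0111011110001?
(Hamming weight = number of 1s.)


Counting 1s in 0111011110001

8


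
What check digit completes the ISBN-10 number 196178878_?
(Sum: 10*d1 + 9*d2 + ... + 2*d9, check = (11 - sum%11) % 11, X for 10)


Weighted sum: 297
297 mod 11 = 0

Check digit: 0


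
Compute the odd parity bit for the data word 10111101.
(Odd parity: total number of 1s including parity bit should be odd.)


Number of 1s in data: 6
Parity bit: 1

1
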